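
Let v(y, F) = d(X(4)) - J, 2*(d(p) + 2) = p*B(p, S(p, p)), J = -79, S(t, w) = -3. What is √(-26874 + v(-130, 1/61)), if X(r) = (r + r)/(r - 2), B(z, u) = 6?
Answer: I*√26785 ≈ 163.66*I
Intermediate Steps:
X(r) = 2*r/(-2 + r) (X(r) = (2*r)/(-2 + r) = 2*r/(-2 + r))
d(p) = -2 + 3*p (d(p) = -2 + (p*6)/2 = -2 + (6*p)/2 = -2 + 3*p)
v(y, F) = 89 (v(y, F) = (-2 + 3*(2*4/(-2 + 4))) - 1*(-79) = (-2 + 3*(2*4/2)) + 79 = (-2 + 3*(2*4*(½))) + 79 = (-2 + 3*4) + 79 = (-2 + 12) + 79 = 10 + 79 = 89)
√(-26874 + v(-130, 1/61)) = √(-26874 + 89) = √(-26785) = I*√26785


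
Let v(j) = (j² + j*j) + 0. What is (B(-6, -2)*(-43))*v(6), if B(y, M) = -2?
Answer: 6192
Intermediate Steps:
v(j) = 2*j² (v(j) = (j² + j²) + 0 = 2*j² + 0 = 2*j²)
(B(-6, -2)*(-43))*v(6) = (-2*(-43))*(2*6²) = 86*(2*36) = 86*72 = 6192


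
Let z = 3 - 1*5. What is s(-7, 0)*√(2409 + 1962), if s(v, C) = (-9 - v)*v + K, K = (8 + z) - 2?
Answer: 18*√4371 ≈ 1190.0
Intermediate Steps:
z = -2 (z = 3 - 5 = -2)
K = 4 (K = (8 - 2) - 2 = 6 - 2 = 4)
s(v, C) = 4 + v*(-9 - v) (s(v, C) = (-9 - v)*v + 4 = v*(-9 - v) + 4 = 4 + v*(-9 - v))
s(-7, 0)*√(2409 + 1962) = (4 - 1*(-7)² - 9*(-7))*√(2409 + 1962) = (4 - 1*49 + 63)*√4371 = (4 - 49 + 63)*√4371 = 18*√4371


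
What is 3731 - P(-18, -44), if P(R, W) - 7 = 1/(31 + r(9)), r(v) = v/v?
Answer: 119167/32 ≈ 3724.0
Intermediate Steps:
r(v) = 1
P(R, W) = 225/32 (P(R, W) = 7 + 1/(31 + 1) = 7 + 1/32 = 225/32)
3731 - P(-18, -44) = 3731 - 1*225/32 = 3731 - 225/32 = 119167/32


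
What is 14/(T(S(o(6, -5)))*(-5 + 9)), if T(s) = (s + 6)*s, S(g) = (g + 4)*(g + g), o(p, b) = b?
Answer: 7/320 ≈ 0.021875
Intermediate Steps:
S(g) = 2*g*(4 + g) (S(g) = (4 + g)*(2*g) = 2*g*(4 + g))
T(s) = s*(6 + s) (T(s) = (6 + s)*s = s*(6 + s))
14/(T(S(o(6, -5)))*(-5 + 9)) = 14/(((2*(-5)*(4 - 5))*(6 + 2*(-5)*(4 - 5)))*(-5 + 9)) = 14/(((2*(-5)*(-1))*(6 + 2*(-5)*(-1)))*4) = 14/((10*(6 + 10))*4) = 14/((10*16)*4) = 14/(160*4) = 14/640 = (1/640)*14 = 7/320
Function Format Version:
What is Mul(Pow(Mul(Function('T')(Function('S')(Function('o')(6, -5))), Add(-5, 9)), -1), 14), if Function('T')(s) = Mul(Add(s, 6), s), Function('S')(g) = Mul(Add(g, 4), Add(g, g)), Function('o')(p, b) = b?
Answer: Rational(7, 320) ≈ 0.021875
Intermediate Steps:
Function('S')(g) = Mul(2, g, Add(4, g)) (Function('S')(g) = Mul(Add(4, g), Mul(2, g)) = Mul(2, g, Add(4, g)))
Function('T')(s) = Mul(s, Add(6, s)) (Function('T')(s) = Mul(Add(6, s), s) = Mul(s, Add(6, s)))
Mul(Pow(Mul(Function('T')(Function('S')(Function('o')(6, -5))), Add(-5, 9)), -1), 14) = Mul(Pow(Mul(Mul(Mul(2, -5, Add(4, -5)), Add(6, Mul(2, -5, Add(4, -5)))), Add(-5, 9)), -1), 14) = Mul(Pow(Mul(Mul(Mul(2, -5, -1), Add(6, Mul(2, -5, -1))), 4), -1), 14) = Mul(Pow(Mul(Mul(10, Add(6, 10)), 4), -1), 14) = Mul(Pow(Mul(Mul(10, 16), 4), -1), 14) = Mul(Pow(Mul(160, 4), -1), 14) = Mul(Pow(640, -1), 14) = Mul(Rational(1, 640), 14) = Rational(7, 320)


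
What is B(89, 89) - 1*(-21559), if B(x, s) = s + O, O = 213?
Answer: 21861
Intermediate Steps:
B(x, s) = 213 + s (B(x, s) = s + 213 = 213 + s)
B(89, 89) - 1*(-21559) = (213 + 89) - 1*(-21559) = 302 + 21559 = 21861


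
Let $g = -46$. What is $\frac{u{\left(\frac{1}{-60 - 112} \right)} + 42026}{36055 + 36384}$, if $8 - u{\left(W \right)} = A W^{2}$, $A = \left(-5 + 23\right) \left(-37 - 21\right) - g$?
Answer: $\frac{621767427}{1071517688} \approx 0.58027$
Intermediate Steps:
$A = -998$ ($A = \left(-5 + 23\right) \left(-37 - 21\right) - -46 = 18 \left(-58\right) + 46 = -1044 + 46 = -998$)
$u{\left(W \right)} = 8 + 998 W^{2}$ ($u{\left(W \right)} = 8 - - 998 W^{2} = 8 + 998 W^{2}$)
$\frac{u{\left(\frac{1}{-60 - 112} \right)} + 42026}{36055 + 36384} = \frac{\left(8 + 998 \left(\frac{1}{-60 - 112}\right)^{2}\right) + 42026}{36055 + 36384} = \frac{\left(8 + 998 \left(\frac{1}{-172}\right)^{2}\right) + 42026}{72439} = \left(\left(8 + 998 \left(- \frac{1}{172}\right)^{2}\right) + 42026\right) \frac{1}{72439} = \left(\left(8 + 998 \cdot \frac{1}{29584}\right) + 42026\right) \frac{1}{72439} = \left(\left(8 + \frac{499}{14792}\right) + 42026\right) \frac{1}{72439} = \left(\frac{118835}{14792} + 42026\right) \frac{1}{72439} = \frac{621767427}{14792} \cdot \frac{1}{72439} = \frac{621767427}{1071517688}$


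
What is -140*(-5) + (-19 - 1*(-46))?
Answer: 727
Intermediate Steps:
-140*(-5) + (-19 - 1*(-46)) = 700 + (-19 + 46) = 700 + 27 = 727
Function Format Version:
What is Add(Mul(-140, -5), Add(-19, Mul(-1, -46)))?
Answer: 727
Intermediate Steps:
Add(Mul(-140, -5), Add(-19, Mul(-1, -46))) = Add(700, Add(-19, 46)) = Add(700, 27) = 727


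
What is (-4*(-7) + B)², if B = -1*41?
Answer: 169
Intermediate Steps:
B = -41
(-4*(-7) + B)² = (-4*(-7) - 41)² = (28 - 41)² = (-13)² = 169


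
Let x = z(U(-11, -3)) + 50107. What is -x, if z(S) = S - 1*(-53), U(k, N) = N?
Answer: -50157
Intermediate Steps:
z(S) = 53 + S (z(S) = S + 53 = 53 + S)
x = 50157 (x = (53 - 3) + 50107 = 50 + 50107 = 50157)
-x = -1*50157 = -50157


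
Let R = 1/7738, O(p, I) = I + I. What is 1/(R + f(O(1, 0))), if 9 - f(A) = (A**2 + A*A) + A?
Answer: 7738/69643 ≈ 0.11111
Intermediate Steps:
O(p, I) = 2*I
f(A) = 9 - A - 2*A**2 (f(A) = 9 - ((A**2 + A*A) + A) = 9 - ((A**2 + A**2) + A) = 9 - (2*A**2 + A) = 9 - (A + 2*A**2) = 9 + (-A - 2*A**2) = 9 - A - 2*A**2)
R = 1/7738 ≈ 0.00012923
1/(R + f(O(1, 0))) = 1/(1/7738 + (9 - 2*0 - 2*(2*0)**2)) = 1/(1/7738 + (9 - 1*0 - 2*0**2)) = 1/(1/7738 + (9 + 0 - 2*0)) = 1/(1/7738 + (9 + 0 + 0)) = 1/(1/7738 + 9) = 1/(69643/7738) = 7738/69643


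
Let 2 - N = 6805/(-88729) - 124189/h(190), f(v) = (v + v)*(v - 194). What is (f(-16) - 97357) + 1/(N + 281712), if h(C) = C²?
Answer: -81788484850822038297/902374139192881 ≈ -90637.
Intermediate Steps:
f(v) = 2*v*(-194 + v) (f(v) = (2*v)*(-194 + v) = 2*v*(-194 + v))
N = 17671060081/3203116900 (N = 2 - (6805/(-88729) - 124189/(190²)) = 2 - (6805*(-1/88729) - 124189/36100) = 2 - (-6805/88729 - 124189*1/36100) = 2 - (-6805/88729 - 124189/36100) = 2 - 1*(-11264826281/3203116900) = 2 + 11264826281/3203116900 = 17671060081/3203116900 ≈ 5.5168)
(f(-16) - 97357) + 1/(N + 281712) = (2*(-16)*(-194 - 16) - 97357) + 1/(17671060081/3203116900 + 281712) = (2*(-16)*(-210) - 97357) + 1/(902374139192881/3203116900) = (6720 - 97357) + 3203116900/902374139192881 = -90637 + 3203116900/902374139192881 = -81788484850822038297/902374139192881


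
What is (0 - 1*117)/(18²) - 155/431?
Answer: -11183/15516 ≈ -0.72074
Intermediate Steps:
(0 - 1*117)/(18²) - 155/431 = (0 - 117)/324 - 155*1/431 = -117*1/324 - 155/431 = -13/36 - 155/431 = -11183/15516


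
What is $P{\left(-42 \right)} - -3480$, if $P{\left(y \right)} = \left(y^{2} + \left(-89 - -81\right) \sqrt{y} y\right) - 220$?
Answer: $5024 + 336 i \sqrt{42} \approx 5024.0 + 2177.5 i$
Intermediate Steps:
$P{\left(y \right)} = -220 + y^{2} - 8 y^{\frac{3}{2}}$ ($P{\left(y \right)} = \left(y^{2} + \left(-89 + 81\right) \sqrt{y} y\right) - 220 = \left(y^{2} + - 8 \sqrt{y} y\right) - 220 = \left(y^{2} - 8 y^{\frac{3}{2}}\right) - 220 = -220 + y^{2} - 8 y^{\frac{3}{2}}$)
$P{\left(-42 \right)} - -3480 = \left(-220 + \left(-42\right)^{2} - 8 \left(-42\right)^{\frac{3}{2}}\right) - -3480 = \left(-220 + 1764 - 8 \left(- 42 i \sqrt{42}\right)\right) + 3480 = \left(-220 + 1764 + 336 i \sqrt{42}\right) + 3480 = \left(1544 + 336 i \sqrt{42}\right) + 3480 = 5024 + 336 i \sqrt{42}$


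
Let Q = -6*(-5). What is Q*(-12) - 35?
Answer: -395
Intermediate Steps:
Q = 30
Q*(-12) - 35 = 30*(-12) - 35 = -360 - 35 = -395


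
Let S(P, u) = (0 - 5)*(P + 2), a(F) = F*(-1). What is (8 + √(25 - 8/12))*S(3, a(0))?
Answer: -200 - 25*√219/3 ≈ -323.32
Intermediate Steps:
a(F) = -F
S(P, u) = -10 - 5*P (S(P, u) = -5*(2 + P) = -10 - 5*P)
(8 + √(25 - 8/12))*S(3, a(0)) = (8 + √(25 - 8/12))*(-10 - 5*3) = (8 + √(25 - 8*1/12))*(-10 - 15) = (8 + √(25 - ⅔))*(-25) = (8 + √(73/3))*(-25) = (8 + √219/3)*(-25) = -200 - 25*√219/3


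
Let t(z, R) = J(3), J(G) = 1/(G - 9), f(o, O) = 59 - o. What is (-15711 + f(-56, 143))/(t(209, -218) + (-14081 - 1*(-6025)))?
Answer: 93576/48337 ≈ 1.9359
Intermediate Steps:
J(G) = 1/(-9 + G)
t(z, R) = -1/6 (t(z, R) = 1/(-9 + 3) = 1/(-6) = -1/6)
(-15711 + f(-56, 143))/(t(209, -218) + (-14081 - 1*(-6025))) = (-15711 + (59 - 1*(-56)))/(-1/6 + (-14081 - 1*(-6025))) = (-15711 + (59 + 56))/(-1/6 + (-14081 + 6025)) = (-15711 + 115)/(-1/6 - 8056) = -15596/(-48337/6) = -15596*(-6/48337) = 93576/48337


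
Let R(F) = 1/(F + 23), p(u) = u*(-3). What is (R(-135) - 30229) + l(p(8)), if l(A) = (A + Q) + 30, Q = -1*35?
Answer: -3388897/112 ≈ -30258.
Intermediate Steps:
Q = -35
p(u) = -3*u
l(A) = -5 + A (l(A) = (A - 35) + 30 = (-35 + A) + 30 = -5 + A)
R(F) = 1/(23 + F)
(R(-135) - 30229) + l(p(8)) = (1/(23 - 135) - 30229) + (-5 - 3*8) = (1/(-112) - 30229) + (-5 - 24) = (-1/112 - 30229) - 29 = -3385649/112 - 29 = -3388897/112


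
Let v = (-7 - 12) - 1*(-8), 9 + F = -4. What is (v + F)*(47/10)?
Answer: -564/5 ≈ -112.80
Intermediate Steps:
F = -13 (F = -9 - 4 = -13)
v = -11 (v = -19 + 8 = -11)
(v + F)*(47/10) = (-11 - 13)*(47/10) = -1128/10 = -24*47/10 = -564/5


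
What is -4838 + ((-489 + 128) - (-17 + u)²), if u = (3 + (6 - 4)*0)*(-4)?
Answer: -6040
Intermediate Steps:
u = -12 (u = (3 + 2*0)*(-4) = (3 + 0)*(-4) = 3*(-4) = -12)
-4838 + ((-489 + 128) - (-17 + u)²) = -4838 + ((-489 + 128) - (-17 - 12)²) = -4838 + (-361 - 1*(-29)²) = -4838 + (-361 - 1*841) = -4838 + (-361 - 841) = -4838 - 1202 = -6040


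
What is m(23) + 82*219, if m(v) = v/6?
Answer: 107771/6 ≈ 17962.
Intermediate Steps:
m(v) = v/6 (m(v) = v*(1/6) = v/6)
m(23) + 82*219 = (1/6)*23 + 82*219 = 23/6 + 17958 = 107771/6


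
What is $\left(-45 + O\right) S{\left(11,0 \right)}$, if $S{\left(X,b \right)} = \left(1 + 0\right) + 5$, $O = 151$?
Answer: $636$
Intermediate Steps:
$S{\left(X,b \right)} = 6$ ($S{\left(X,b \right)} = 1 + 5 = 6$)
$\left(-45 + O\right) S{\left(11,0 \right)} = \left(-45 + 151\right) 6 = 106 \cdot 6 = 636$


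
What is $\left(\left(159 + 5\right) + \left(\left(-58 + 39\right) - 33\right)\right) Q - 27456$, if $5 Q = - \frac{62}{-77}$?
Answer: $- \frac{1509088}{55} \approx -27438.0$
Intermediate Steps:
$Q = \frac{62}{385}$ ($Q = \frac{\left(-62\right) \frac{1}{-77}}{5} = \frac{\left(-62\right) \left(- \frac{1}{77}\right)}{5} = \frac{1}{5} \cdot \frac{62}{77} = \frac{62}{385} \approx 0.16104$)
$\left(\left(159 + 5\right) + \left(\left(-58 + 39\right) - 33\right)\right) Q - 27456 = \left(\left(159 + 5\right) + \left(\left(-58 + 39\right) - 33\right)\right) \frac{62}{385} - 27456 = \left(164 - 52\right) \frac{62}{385} - 27456 = 112 \cdot \frac{62}{385} - 27456 = \frac{992}{55} - 27456 = - \frac{1509088}{55}$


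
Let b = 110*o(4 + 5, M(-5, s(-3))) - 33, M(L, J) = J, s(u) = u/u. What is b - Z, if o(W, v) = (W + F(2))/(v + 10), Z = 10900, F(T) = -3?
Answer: -10873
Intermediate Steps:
s(u) = 1
o(W, v) = (-3 + W)/(10 + v) (o(W, v) = (W - 3)/(v + 10) = (-3 + W)/(10 + v))
b = 27 (b = 110*((-3 + (4 + 5))/(10 + 1)) - 33 = 110*((-3 + 9)/11) - 33 = 110*((1/11)*6) - 33 = 110*(6/11) - 33 = 60 - 33 = 27)
b - Z = 27 - 1*10900 = 27 - 10900 = -10873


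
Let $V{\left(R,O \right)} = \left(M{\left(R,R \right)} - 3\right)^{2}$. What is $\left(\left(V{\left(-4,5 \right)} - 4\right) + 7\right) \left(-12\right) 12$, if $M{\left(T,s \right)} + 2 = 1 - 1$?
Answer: $-4032$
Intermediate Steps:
$M{\left(T,s \right)} = -2$ ($M{\left(T,s \right)} = -2 + \left(1 - 1\right) = -2 + 0 = -2$)
$V{\left(R,O \right)} = 25$ ($V{\left(R,O \right)} = \left(-2 - 3\right)^{2} = \left(-5\right)^{2} = 25$)
$\left(\left(V{\left(-4,5 \right)} - 4\right) + 7\right) \left(-12\right) 12 = \left(\left(25 - 4\right) + 7\right) \left(-12\right) 12 = \left(21 + 7\right) \left(-12\right) 12 = 28 \left(-12\right) 12 = \left(-336\right) 12 = -4032$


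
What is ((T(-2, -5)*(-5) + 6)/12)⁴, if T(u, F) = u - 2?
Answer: 28561/1296 ≈ 22.038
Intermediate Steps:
T(u, F) = -2 + u
((T(-2, -5)*(-5) + 6)/12)⁴ = (((-2 - 2)*(-5) + 6)/12)⁴ = ((-4*(-5) + 6)*(1/12))⁴ = ((20 + 6)*(1/12))⁴ = (26*(1/12))⁴ = (13/6)⁴ = 28561/1296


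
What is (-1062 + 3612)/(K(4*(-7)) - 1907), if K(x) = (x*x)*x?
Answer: -850/7953 ≈ -0.10688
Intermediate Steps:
K(x) = x**3 (K(x) = x**2*x = x**3)
(-1062 + 3612)/(K(4*(-7)) - 1907) = (-1062 + 3612)/((4*(-7))**3 - 1907) = 2550/((-28)**3 - 1907) = 2550/(-21952 - 1907) = 2550/(-23859) = 2550*(-1/23859) = -850/7953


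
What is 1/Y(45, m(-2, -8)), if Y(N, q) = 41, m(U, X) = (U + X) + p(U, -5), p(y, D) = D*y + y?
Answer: 1/41 ≈ 0.024390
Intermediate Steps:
p(y, D) = y + D*y
m(U, X) = X - 3*U (m(U, X) = (U + X) + U*(1 - 5) = (U + X) + U*(-4) = (U + X) - 4*U = X - 3*U)
1/Y(45, m(-2, -8)) = 1/41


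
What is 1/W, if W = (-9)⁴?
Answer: 1/6561 ≈ 0.00015242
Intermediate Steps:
W = 6561
1/W = 1/6561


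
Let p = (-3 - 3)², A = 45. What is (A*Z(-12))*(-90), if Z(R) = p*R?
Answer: 1749600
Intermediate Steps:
p = 36 (p = (-6)² = 36)
Z(R) = 36*R
(A*Z(-12))*(-90) = (45*(36*(-12)))*(-90) = (45*(-432))*(-90) = -19440*(-90) = 1749600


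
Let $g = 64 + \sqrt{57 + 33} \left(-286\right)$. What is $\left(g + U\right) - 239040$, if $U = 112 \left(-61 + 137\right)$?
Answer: $-230464 - 858 \sqrt{10} \approx -2.3318 \cdot 10^{5}$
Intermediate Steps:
$U = 8512$ ($U = 112 \cdot 76 = 8512$)
$g = 64 - 858 \sqrt{10}$ ($g = 64 + \sqrt{90} \left(-286\right) = 64 + 3 \sqrt{10} \left(-286\right) = 64 - 858 \sqrt{10} \approx -2649.2$)
$\left(g + U\right) - 239040 = \left(\left(64 - 858 \sqrt{10}\right) + 8512\right) - 239040 = \left(8576 - 858 \sqrt{10}\right) - 239040 = -230464 - 858 \sqrt{10}$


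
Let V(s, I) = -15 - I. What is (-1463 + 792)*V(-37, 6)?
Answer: 14091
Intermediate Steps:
(-1463 + 792)*V(-37, 6) = (-1463 + 792)*(-15 - 1*6) = -671*(-15 - 6) = -671*(-21) = 14091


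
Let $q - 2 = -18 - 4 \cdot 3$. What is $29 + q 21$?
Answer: $-559$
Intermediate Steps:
$q = -28$ ($q = 2 - \left(18 + 4 \cdot 3\right) = 2 - 30 = -28$)
$29 + q 21 = 29 - 588 = -559$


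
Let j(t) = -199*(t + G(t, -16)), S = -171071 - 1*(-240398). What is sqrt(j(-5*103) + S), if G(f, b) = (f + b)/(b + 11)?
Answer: sqrt(3766955)/5 ≈ 388.17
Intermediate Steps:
G(f, b) = (b + f)/(11 + b)
S = 69327 (S = -171071 + 240398 = 69327)
j(t) = -3184/5 - 796*t/5 (j(t) = -199*(t + (-16 + t)/(11 - 16)) = -199*(t + (-16 + t)/(-5)) = -199*(t - (-16 + t)/5) = -199*(t + (16/5 - t/5)) = -199*(16/5 + 4*t/5) = -3184/5 - 796*t/5)
sqrt(j(-5*103) + S) = sqrt((-3184/5 - (-796)*103) + 69327) = sqrt((-3184/5 - 796/5*(-515)) + 69327) = sqrt((-3184/5 + 81988) + 69327) = sqrt(406756/5 + 69327) = sqrt(753391/5) = sqrt(3766955)/5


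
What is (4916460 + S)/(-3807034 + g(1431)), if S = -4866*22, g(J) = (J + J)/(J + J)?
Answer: -1603136/1269011 ≈ -1.2633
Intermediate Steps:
g(J) = 1 (g(J) = (2*J)/((2*J)) = (2*J)*(1/(2*J)) = 1)
S = -107052
(4916460 + S)/(-3807034 + g(1431)) = (4916460 - 107052)/(-3807034 + 1) = 4809408/(-3807033) = 4809408*(-1/3807033) = -1603136/1269011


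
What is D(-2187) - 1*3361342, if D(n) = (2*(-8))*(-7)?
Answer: -3361230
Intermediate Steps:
D(n) = 112 (D(n) = -16*(-7) = 112)
D(-2187) - 1*3361342 = 112 - 1*3361342 = 112 - 3361342 = -3361230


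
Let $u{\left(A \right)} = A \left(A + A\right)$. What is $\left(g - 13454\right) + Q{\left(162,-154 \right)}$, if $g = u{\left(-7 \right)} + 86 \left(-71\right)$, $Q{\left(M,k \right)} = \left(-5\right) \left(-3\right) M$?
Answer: $-17032$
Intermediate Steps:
$u{\left(A \right)} = 2 A^{2}$ ($u{\left(A \right)} = A 2 A = 2 A^{2}$)
$Q{\left(M,k \right)} = 15 M$
$g = -6008$ ($g = 2 \left(-7\right)^{2} + 86 \left(-71\right) = 2 \cdot 49 - 6106 = 98 - 6106 = -6008$)
$\left(g - 13454\right) + Q{\left(162,-154 \right)} = \left(-6008 - 13454\right) + 15 \cdot 162 = -19462 + 2430 = -17032$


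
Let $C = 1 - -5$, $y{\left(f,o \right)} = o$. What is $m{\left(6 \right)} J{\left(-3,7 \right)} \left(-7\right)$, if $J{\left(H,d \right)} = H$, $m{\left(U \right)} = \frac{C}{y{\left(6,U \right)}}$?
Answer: $21$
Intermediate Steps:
$C = 6$ ($C = 1 + 5 = 6$)
$m{\left(U \right)} = \frac{6}{U}$
$m{\left(6 \right)} J{\left(-3,7 \right)} \left(-7\right) = \frac{6}{6} \left(-3\right) \left(-7\right) = 6 \cdot \frac{1}{6} \left(-3\right) \left(-7\right) = 1 \left(-3\right) \left(-7\right) = \left(-3\right) \left(-7\right) = 21$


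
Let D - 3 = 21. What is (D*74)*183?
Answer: 325008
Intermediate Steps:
D = 24 (D = 3 + 21 = 24)
(D*74)*183 = (24*74)*183 = 1776*183 = 325008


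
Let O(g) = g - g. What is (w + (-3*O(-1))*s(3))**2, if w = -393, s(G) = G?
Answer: 154449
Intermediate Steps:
O(g) = 0
(w + (-3*O(-1))*s(3))**2 = (-393 - 3*0*3)**2 = (-393 + 0*3)**2 = (-393 + 0)**2 = (-393)**2 = 154449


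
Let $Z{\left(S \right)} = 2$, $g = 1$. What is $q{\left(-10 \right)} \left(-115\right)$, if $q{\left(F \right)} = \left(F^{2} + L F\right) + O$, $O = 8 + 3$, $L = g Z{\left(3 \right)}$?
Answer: $-10465$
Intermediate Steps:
$L = 2$ ($L = 1 \cdot 2 = 2$)
$O = 11$
$q{\left(F \right)} = 11 + F^{2} + 2 F$ ($q{\left(F \right)} = \left(F^{2} + 2 F\right) + 11 = 11 + F^{2} + 2 F$)
$q{\left(-10 \right)} \left(-115\right) = \left(11 + \left(-10\right)^{2} + 2 \left(-10\right)\right) \left(-115\right) = \left(11 + 100 - 20\right) \left(-115\right) = 91 \left(-115\right) = -10465$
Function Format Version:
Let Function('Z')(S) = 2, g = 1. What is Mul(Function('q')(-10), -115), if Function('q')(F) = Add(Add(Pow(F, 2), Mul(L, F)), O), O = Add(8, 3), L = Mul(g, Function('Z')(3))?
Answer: -10465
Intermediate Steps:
L = 2 (L = Mul(1, 2) = 2)
O = 11
Function('q')(F) = Add(11, Pow(F, 2), Mul(2, F)) (Function('q')(F) = Add(Add(Pow(F, 2), Mul(2, F)), 11) = Add(11, Pow(F, 2), Mul(2, F)))
Mul(Function('q')(-10), -115) = Mul(Add(11, Pow(-10, 2), Mul(2, -10)), -115) = Mul(Add(11, 100, -20), -115) = Mul(91, -115) = -10465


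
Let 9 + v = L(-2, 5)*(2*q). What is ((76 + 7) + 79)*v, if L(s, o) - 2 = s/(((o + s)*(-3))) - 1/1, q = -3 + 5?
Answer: -666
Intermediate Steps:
q = 2
L(s, o) = 1 + s/(-3*o - 3*s) (L(s, o) = 2 + (s/(((o + s)*(-3))) - 1/1) = 2 + (s/(-3*o - 3*s) - 1*1) = 2 + (s/(-3*o - 3*s) - 1) = 2 + (-1 + s/(-3*o - 3*s)) = 1 + s/(-3*o - 3*s))
v = -37/9 (v = -9 + ((5 + (2/3)*(-2))/(5 - 2))*(2*2) = -9 + ((5 - 4/3)/3)*4 = -9 + ((1/3)*(11/3))*4 = -9 + (11/9)*4 = -9 + 44/9 = -37/9 ≈ -4.1111)
((76 + 7) + 79)*v = ((76 + 7) + 79)*(-37/9) = (83 + 79)*(-37/9) = 162*(-37/9) = -666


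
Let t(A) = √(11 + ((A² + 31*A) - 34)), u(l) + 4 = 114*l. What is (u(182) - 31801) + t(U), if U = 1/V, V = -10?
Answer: -11057 + I*√2609/10 ≈ -11057.0 + 5.1078*I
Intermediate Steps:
u(l) = -4 + 114*l
U = -⅒ (U = 1/(-10) = -⅒ ≈ -0.10000)
t(A) = √(-23 + A² + 31*A) (t(A) = √(11 + (-34 + A² + 31*A)) = √(-23 + A² + 31*A))
(u(182) - 31801) + t(U) = ((-4 + 114*182) - 31801) + √(-23 + (-⅒)² + 31*(-⅒)) = ((-4 + 20748) - 31801) + √(-23 + 1/100 - 31/10) = (20744 - 31801) + √(-2609/100) = -11057 + I*√2609/10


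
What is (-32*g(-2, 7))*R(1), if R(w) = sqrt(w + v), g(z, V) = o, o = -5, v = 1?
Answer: 160*sqrt(2) ≈ 226.27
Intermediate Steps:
g(z, V) = -5
R(w) = sqrt(1 + w) (R(w) = sqrt(w + 1) = sqrt(1 + w))
(-32*g(-2, 7))*R(1) = (-32*(-5))*sqrt(1 + 1) = 160*sqrt(2)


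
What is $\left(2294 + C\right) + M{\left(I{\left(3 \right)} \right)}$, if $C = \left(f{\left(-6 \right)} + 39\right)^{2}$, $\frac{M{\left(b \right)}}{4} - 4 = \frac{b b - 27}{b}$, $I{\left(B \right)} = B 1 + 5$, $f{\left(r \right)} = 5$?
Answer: $\frac{8529}{2} \approx 4264.5$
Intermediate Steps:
$I{\left(B \right)} = 5 + B$ ($I{\left(B \right)} = B + 5 = 5 + B$)
$M{\left(b \right)} = 16 + \frac{4 \left(-27 + b^{2}\right)}{b}$ ($M{\left(b \right)} = 16 + 4 \frac{b b - 27}{b} = 16 + 4 \frac{b^{2} - 27}{b} = 16 + 4 \frac{-27 + b^{2}}{b} = 16 + \frac{4 \left(-27 + b^{2}\right)}{b}$)
$C = 1936$ ($C = \left(5 + 39\right)^{2} = 44^{2} = 1936$)
$\left(2294 + C\right) + M{\left(I{\left(3 \right)} \right)} = \left(2294 + 1936\right) + \left(16 - \frac{108}{5 + 3} + 4 \left(5 + 3\right)\right) = 4230 + \left(16 - \frac{108}{8} + 4 \cdot 8\right) = 4230 + \left(16 - \frac{27}{2} + 32\right) = 4230 + \frac{69}{2} = \frac{8529}{2}$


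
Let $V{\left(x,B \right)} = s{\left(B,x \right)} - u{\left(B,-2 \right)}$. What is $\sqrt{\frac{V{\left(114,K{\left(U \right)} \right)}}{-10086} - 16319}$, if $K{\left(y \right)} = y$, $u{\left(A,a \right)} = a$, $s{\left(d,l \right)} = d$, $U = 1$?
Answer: $\frac{i \sqrt{109728958}}{82} \approx 127.75 i$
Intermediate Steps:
$V{\left(x,B \right)} = 2 + B$ ($V{\left(x,B \right)} = B - -2 = B + 2 = 2 + B$)
$\sqrt{\frac{V{\left(114,K{\left(U \right)} \right)}}{-10086} - 16319} = \sqrt{\frac{2 + 1}{-10086} - 16319} = \sqrt{3 \left(- \frac{1}{10086}\right) - 16319} = \sqrt{- \frac{1}{3362} - 16319} = \sqrt{- \frac{54864479}{3362}} = \frac{i \sqrt{109728958}}{82}$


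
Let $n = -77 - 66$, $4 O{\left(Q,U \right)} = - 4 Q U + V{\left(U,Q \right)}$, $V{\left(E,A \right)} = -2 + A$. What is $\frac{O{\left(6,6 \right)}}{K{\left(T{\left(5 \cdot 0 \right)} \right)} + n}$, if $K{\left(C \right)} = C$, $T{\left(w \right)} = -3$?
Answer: $\frac{35}{146} \approx 0.23973$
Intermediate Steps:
$O{\left(Q,U \right)} = - \frac{1}{2} + \frac{Q}{4} - Q U$ ($O{\left(Q,U \right)} = \frac{- 4 Q U + \left(-2 + Q\right)}{4} = \frac{-2 + Q - 4 Q U}{4} = - \frac{1}{2} + \frac{Q}{4} - Q U$)
$n = -143$
$\frac{O{\left(6,6 \right)}}{K{\left(T{\left(5 \cdot 0 \right)} \right)} + n} = \frac{- \frac{1}{2} + \frac{1}{4} \cdot 6 - 6 \cdot 6}{-3 - 143} = \frac{- \frac{1}{2} + \frac{3}{2} - 36}{-146} = \left(- \frac{1}{146}\right) \left(-35\right) = \frac{35}{146}$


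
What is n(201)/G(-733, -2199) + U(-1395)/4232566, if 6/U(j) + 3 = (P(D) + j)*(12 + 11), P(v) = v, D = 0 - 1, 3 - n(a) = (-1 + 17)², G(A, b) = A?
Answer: 17192858741290/49811721181729 ≈ 0.34516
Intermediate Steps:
n(a) = -253 (n(a) = 3 - (-1 + 17)² = 3 - 1*16² = 3 - 1*256 = 3 - 256 = -253)
D = -1
U(j) = 6/(-26 + 23*j) (U(j) = 6/(-3 + (-1 + j)*(12 + 11)) = 6/(-3 + (-1 + j)*23) = 6/(-3 + (-23 + 23*j)) = 6/(-26 + 23*j))
n(201)/G(-733, -2199) + U(-1395)/4232566 = -253/(-733) + (6/(-26 + 23*(-1395)))/4232566 = -253*(-1/733) + (6/(-26 - 32085))*(1/4232566) = 253/733 + (6/(-32111))*(1/4232566) = 253/733 + (6*(-1/32111))*(1/4232566) = 253/733 - 6/32111*1/4232566 = 253/733 - 3/67955963413 = 17192858741290/49811721181729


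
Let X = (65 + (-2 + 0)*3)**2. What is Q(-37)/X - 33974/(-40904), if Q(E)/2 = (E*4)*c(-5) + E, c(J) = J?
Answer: 87887259/71193412 ≈ 1.2345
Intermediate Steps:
Q(E) = -38*E (Q(E) = 2*((E*4)*(-5) + E) = 2*((4*E)*(-5) + E) = 2*(-20*E + E) = 2*(-19*E) = -38*E)
X = 3481 (X = (65 - 2*3)**2 = (65 - 6)**2 = 59**2 = 3481)
Q(-37)/X - 33974/(-40904) = -38*(-37)/3481 - 33974/(-40904) = 1406*(1/3481) - 33974*(-1/40904) = 1406/3481 + 16987/20452 = 87887259/71193412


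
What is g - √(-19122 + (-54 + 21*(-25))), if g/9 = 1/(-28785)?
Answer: -3/9595 - 3*I*√2189 ≈ -0.00031266 - 140.36*I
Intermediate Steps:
g = -3/9595 (g = 9/(-28785) = 9*(-1/28785) = -3/9595 ≈ -0.00031266)
g - √(-19122 + (-54 + 21*(-25))) = -3/9595 - √(-19122 + (-54 + 21*(-25))) = -3/9595 - √(-19122 + (-54 - 525)) = -3/9595 - √(-19122 - 579) = -3/9595 - √(-19701) = -3/9595 - 3*I*√2189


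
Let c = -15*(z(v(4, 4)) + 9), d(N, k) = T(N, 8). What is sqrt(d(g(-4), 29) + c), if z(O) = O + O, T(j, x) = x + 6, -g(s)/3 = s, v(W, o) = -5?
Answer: sqrt(29) ≈ 5.3852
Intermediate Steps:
g(s) = -3*s
T(j, x) = 6 + x
d(N, k) = 14 (d(N, k) = 6 + 8 = 14)
z(O) = 2*O
c = 15 (c = -15*(2*(-5) + 9) = -15*(-10 + 9) = -15*(-1) = 15)
sqrt(d(g(-4), 29) + c) = sqrt(14 + 15) = sqrt(29)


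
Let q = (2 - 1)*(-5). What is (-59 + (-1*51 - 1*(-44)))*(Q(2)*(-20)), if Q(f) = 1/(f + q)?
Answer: -440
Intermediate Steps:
q = -5 (q = 1*(-5) = -5)
Q(f) = 1/(-5 + f) (Q(f) = 1/(f - 5) = 1/(-5 + f))
(-59 + (-1*51 - 1*(-44)))*(Q(2)*(-20)) = (-59 + (-1*51 - 1*(-44)))*(-20/(-5 + 2)) = (-59 + (-51 + 44))*(-20/(-3)) = (-59 - 7)*(-⅓*(-20)) = -66*20/3 = -440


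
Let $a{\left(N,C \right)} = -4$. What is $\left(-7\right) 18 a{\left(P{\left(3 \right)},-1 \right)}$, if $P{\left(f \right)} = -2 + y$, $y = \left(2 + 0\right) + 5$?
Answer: $504$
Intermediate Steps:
$y = 7$ ($y = 2 + 5 = 7$)
$P{\left(f \right)} = 5$ ($P{\left(f \right)} = -2 + 7 = 5$)
$\left(-7\right) 18 a{\left(P{\left(3 \right)},-1 \right)} = \left(-7\right) 18 \left(-4\right) = \left(-126\right) \left(-4\right) = 504$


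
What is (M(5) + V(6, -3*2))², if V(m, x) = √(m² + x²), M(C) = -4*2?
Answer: 136 - 96*√2 ≈ 0.23550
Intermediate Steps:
M(C) = -8
(M(5) + V(6, -3*2))² = (-8 + √(6² + (-3*2)²))² = (-8 + √(36 + (-6)²))² = (-8 + √(36 + 36))² = (-8 + √72)² = (-8 + 6*√2)²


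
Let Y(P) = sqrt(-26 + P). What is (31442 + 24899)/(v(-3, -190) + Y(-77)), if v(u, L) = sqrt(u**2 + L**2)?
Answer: 56341/(sqrt(36109) + I*sqrt(103)) ≈ 295.65 - 15.79*I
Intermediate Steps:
v(u, L) = sqrt(L**2 + u**2)
(31442 + 24899)/(v(-3, -190) + Y(-77)) = (31442 + 24899)/(sqrt((-190)**2 + (-3)**2) + sqrt(-26 - 77)) = 56341/(sqrt(36100 + 9) + sqrt(-103)) = 56341/(sqrt(36109) + I*sqrt(103))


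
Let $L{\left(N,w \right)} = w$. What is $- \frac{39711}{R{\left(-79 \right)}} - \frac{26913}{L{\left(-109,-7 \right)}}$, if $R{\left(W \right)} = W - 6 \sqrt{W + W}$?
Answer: $\frac{4341840}{1057} - \frac{238266 i \sqrt{158}}{11929} \approx 4107.7 - 251.07 i$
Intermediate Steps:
$R{\left(W \right)} = W - 6 \sqrt{2} \sqrt{W}$ ($R{\left(W \right)} = W - 6 \sqrt{2 W} = W - 6 \sqrt{2} \sqrt{W}$)
$- \frac{39711}{R{\left(-79 \right)}} - \frac{26913}{L{\left(-109,-7 \right)}} = - \frac{39711}{-79 - 6 \sqrt{2} \sqrt{-79}} - \frac{26913}{-7} = - \frac{39711}{-79 - 6 \sqrt{2} i \sqrt{79}} - - \frac{26913}{7} = - \frac{39711}{-79 - 6 i \sqrt{158}} + \frac{26913}{7} = \frac{26913}{7} - \frac{39711}{-79 - 6 i \sqrt{158}}$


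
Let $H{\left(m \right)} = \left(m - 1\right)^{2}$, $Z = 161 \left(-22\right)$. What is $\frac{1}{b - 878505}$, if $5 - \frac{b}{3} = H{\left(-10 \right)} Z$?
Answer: $\frac{1}{407256} \approx 2.4555 \cdot 10^{-6}$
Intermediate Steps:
$Z = -3542$
$H{\left(m \right)} = \left(-1 + m\right)^{2}$
$b = 1285761$ ($b = 15 - 3 \left(-1 - 10\right)^{2} \left(-3542\right) = 15 - 3 \left(-11\right)^{2} \left(-3542\right) = 15 - 3 \cdot 121 \left(-3542\right) = 15 - -1285746 = 15 + 1285746 = 1285761$)
$\frac{1}{b - 878505} = \frac{1}{1285761 - 878505} = \frac{1}{407256}$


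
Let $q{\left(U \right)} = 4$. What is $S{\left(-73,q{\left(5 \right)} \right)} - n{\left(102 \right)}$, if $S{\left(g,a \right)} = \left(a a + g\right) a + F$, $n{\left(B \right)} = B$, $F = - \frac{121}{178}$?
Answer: $- \frac{58861}{178} \approx -330.68$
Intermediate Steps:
$F = - \frac{121}{178}$ ($F = \left(-121\right) \frac{1}{178} = - \frac{121}{178} \approx -0.67978$)
$S{\left(g,a \right)} = - \frac{121}{178} + a \left(g + a^{2}\right)$ ($S{\left(g,a \right)} = \left(a a + g\right) a - \frac{121}{178} = \left(a^{2} + g\right) a - \frac{121}{178} = \left(g + a^{2}\right) a - \frac{121}{178} = a \left(g + a^{2}\right) - \frac{121}{178} = - \frac{121}{178} + a \left(g + a^{2}\right)$)
$S{\left(-73,q{\left(5 \right)} \right)} - n{\left(102 \right)} = \left(- \frac{121}{178} + 4^{3} + 4 \left(-73\right)\right) - 102 = \left(- \frac{121}{178} + 64 - 292\right) - 102 = - \frac{40705}{178} - 102 = - \frac{58861}{178}$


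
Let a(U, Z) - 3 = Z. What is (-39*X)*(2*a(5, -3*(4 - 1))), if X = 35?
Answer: 16380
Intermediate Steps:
a(U, Z) = 3 + Z
(-39*X)*(2*a(5, -3*(4 - 1))) = (-39*35)*(2*(3 - 3*(4 - 1))) = -2730*(3 - 3*3) = -2730*(3 - 9) = -2730*(-6) = -1365*(-12) = 16380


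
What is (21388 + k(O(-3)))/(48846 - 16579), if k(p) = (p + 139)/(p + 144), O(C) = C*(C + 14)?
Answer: 2374174/3581637 ≈ 0.66287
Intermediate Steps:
O(C) = C*(14 + C)
k(p) = (139 + p)/(144 + p)
(21388 + k(O(-3)))/(48846 - 16579) = (21388 + (139 - 3*(14 - 3))/(144 - 3*(14 - 3)))/(48846 - 16579) = (21388 + (139 - 3*11)/(144 - 3*11))/32267 = (21388 + (139 - 33)/(144 - 33))*(1/32267) = (21388 + 106/111)*(1/32267) = (2374174/111)*(1/32267) = 2374174/3581637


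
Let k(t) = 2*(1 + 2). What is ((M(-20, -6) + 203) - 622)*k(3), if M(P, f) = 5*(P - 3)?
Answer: -3204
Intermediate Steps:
k(t) = 6 (k(t) = 2*3 = 6)
M(P, f) = -15 + 5*P (M(P, f) = 5*(-3 + P) = -15 + 5*P)
((M(-20, -6) + 203) - 622)*k(3) = (((-15 + 5*(-20)) + 203) - 622)*6 = (((-15 - 100) + 203) - 622)*6 = ((-115 + 203) - 622)*6 = (88 - 622)*6 = -534*6 = -3204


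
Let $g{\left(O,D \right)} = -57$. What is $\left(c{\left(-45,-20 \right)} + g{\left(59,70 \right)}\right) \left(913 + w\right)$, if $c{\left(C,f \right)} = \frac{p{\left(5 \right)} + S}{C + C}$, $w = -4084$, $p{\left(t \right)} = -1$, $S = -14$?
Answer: $\frac{360437}{2} \approx 1.8022 \cdot 10^{5}$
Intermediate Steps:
$c{\left(C,f \right)} = - \frac{15}{2 C}$ ($c{\left(C,f \right)} = \frac{-1 - 14}{C + C} = - \frac{15}{2 C}$)
$\left(c{\left(-45,-20 \right)} + g{\left(59,70 \right)}\right) \left(913 + w\right) = \left(- \frac{15}{2 \left(-45\right)} - 57\right) \left(913 - 4084\right) = \left(\left(- \frac{15}{2}\right) \left(- \frac{1}{45}\right) - 57\right) \left(-3171\right) = \left(\frac{1}{6} - 57\right) \left(-3171\right) = \left(- \frac{341}{6}\right) \left(-3171\right) = \frac{360437}{2}$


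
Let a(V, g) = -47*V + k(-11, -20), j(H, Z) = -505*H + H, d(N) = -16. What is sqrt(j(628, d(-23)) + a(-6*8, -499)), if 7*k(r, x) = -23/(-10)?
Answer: I*sqrt(1539852790)/70 ≈ 560.58*I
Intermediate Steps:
k(r, x) = 23/70 (k(r, x) = (-23/(-10))/7 = (-23*(-1/10))/7 = (1/7)*(23/10) = 23/70)
j(H, Z) = -504*H
a(V, g) = 23/70 - 47*V (a(V, g) = -47*V + 23/70 = 23/70 - 47*V)
sqrt(j(628, d(-23)) + a(-6*8, -499)) = sqrt(-504*628 + (23/70 - (-282)*8)) = sqrt(-316512 + (23/70 - 47*(-48))) = sqrt(-316512 + (23/70 + 2256)) = sqrt(-316512 + 157943/70) = sqrt(-21997897/70) = I*sqrt(1539852790)/70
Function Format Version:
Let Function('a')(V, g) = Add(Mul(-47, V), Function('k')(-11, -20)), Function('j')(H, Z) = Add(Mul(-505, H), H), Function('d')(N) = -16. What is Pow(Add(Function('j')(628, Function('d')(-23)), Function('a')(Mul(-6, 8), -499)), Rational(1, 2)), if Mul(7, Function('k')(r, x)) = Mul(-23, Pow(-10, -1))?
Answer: Mul(Rational(1, 70), I, Pow(1539852790, Rational(1, 2))) ≈ Mul(560.58, I)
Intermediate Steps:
Function('k')(r, x) = Rational(23, 70) (Function('k')(r, x) = Mul(Rational(1, 7), Mul(-23, Pow(-10, -1))) = Mul(Rational(1, 7), Mul(-23, Rational(-1, 10))) = Mul(Rational(1, 7), Rational(23, 10)) = Rational(23, 70))
Function('j')(H, Z) = Mul(-504, H)
Function('a')(V, g) = Add(Rational(23, 70), Mul(-47, V)) (Function('a')(V, g) = Add(Mul(-47, V), Rational(23, 70)) = Add(Rational(23, 70), Mul(-47, V)))
Pow(Add(Function('j')(628, Function('d')(-23)), Function('a')(Mul(-6, 8), -499)), Rational(1, 2)) = Pow(Add(Mul(-504, 628), Add(Rational(23, 70), Mul(-47, Mul(-6, 8)))), Rational(1, 2)) = Pow(Add(-316512, Add(Rational(23, 70), Mul(-47, -48))), Rational(1, 2)) = Pow(Add(-316512, Add(Rational(23, 70), 2256)), Rational(1, 2)) = Pow(Add(-316512, Rational(157943, 70)), Rational(1, 2)) = Pow(Rational(-21997897, 70), Rational(1, 2)) = Mul(Rational(1, 70), I, Pow(1539852790, Rational(1, 2)))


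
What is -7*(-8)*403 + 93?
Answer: 22661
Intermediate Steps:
-7*(-8)*403 + 93 = 56*403 + 93 = 22568 + 93 = 22661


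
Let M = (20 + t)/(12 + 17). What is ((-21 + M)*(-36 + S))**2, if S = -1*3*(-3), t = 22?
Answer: 234365481/841 ≈ 2.7868e+5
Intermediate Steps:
M = 42/29 (M = (20 + 22)/(12 + 17) = 42/29 ≈ 1.4483)
S = 9 (S = -3*(-3) = 9)
((-21 + M)*(-36 + S))**2 = ((-21 + 42/29)*(-36 + 9))**2 = (-567/29*(-27))**2 = (15309/29)**2 = 234365481/841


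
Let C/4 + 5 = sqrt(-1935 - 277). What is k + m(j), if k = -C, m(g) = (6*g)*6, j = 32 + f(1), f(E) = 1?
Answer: 1208 - 8*I*sqrt(553) ≈ 1208.0 - 188.13*I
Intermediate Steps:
C = -20 + 8*I*sqrt(553) (C = -20 + 4*sqrt(-1935 - 277) = -20 + 4*sqrt(-2212) = -20 + 4*(2*I*sqrt(553)) = -20 + 8*I*sqrt(553) ≈ -20.0 + 188.13*I)
j = 33 (j = 32 + 1 = 33)
m(g) = 36*g
k = 20 - 8*I*sqrt(553) (k = -(-20 + 8*I*sqrt(553)) = 20 - 8*I*sqrt(553) ≈ 20.0 - 188.13*I)
k + m(j) = (20 - 8*I*sqrt(553)) + 36*33 = (20 - 8*I*sqrt(553)) + 1188 = 1208 - 8*I*sqrt(553)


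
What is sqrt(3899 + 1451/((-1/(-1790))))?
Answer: 3*sqrt(289021) ≈ 1612.8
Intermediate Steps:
sqrt(3899 + 1451/((-1/(-1790)))) = sqrt(3899 + 1451/((-1*(-1/1790)))) = sqrt(3899 + 1451/(1/1790)) = sqrt(3899 + 1451*1790) = sqrt(3899 + 2597290) = sqrt(2601189) = 3*sqrt(289021)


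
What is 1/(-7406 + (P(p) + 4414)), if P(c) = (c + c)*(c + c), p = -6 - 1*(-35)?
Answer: 1/372 ≈ 0.0026882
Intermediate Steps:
p = 29 (p = -6 + 35 = 29)
P(c) = 4*c² (P(c) = (2*c)*(2*c) = 4*c²)
1/(-7406 + (P(p) + 4414)) = 1/(-7406 + (4*29² + 4414)) = 1/(-7406 + (4*841 + 4414)) = 1/(-7406 + (3364 + 4414)) = 1/(-7406 + 7778) = 1/372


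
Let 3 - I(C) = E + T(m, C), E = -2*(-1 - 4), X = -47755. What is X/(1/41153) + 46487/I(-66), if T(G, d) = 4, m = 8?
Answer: -21617923152/11 ≈ -1.9653e+9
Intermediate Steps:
E = 10 (E = -2*(-5) = 10)
I(C) = -11 (I(C) = 3 - (10 + 4) = 3 - 1*14 = 3 - 14 = -11)
X/(1/41153) + 46487/I(-66) = -47755/(1/41153) + 46487/(-11) = -47755/1/41153 + 46487*(-1/11) = -47755*41153 - 46487/11 = -1965261515 - 46487/11 = -21617923152/11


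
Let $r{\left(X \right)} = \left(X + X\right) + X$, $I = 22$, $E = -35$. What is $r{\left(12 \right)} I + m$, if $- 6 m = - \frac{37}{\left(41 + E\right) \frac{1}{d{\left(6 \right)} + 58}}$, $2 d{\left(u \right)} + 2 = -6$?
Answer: $\frac{1695}{2} \approx 847.5$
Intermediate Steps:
$d{\left(u \right)} = -4$ ($d{\left(u \right)} = -1 + \frac{1}{2} \left(-6\right) = -1 - 3 = -4$)
$r{\left(X \right)} = 3 X$ ($r{\left(X \right)} = 2 X + X = 3 X$)
$m = \frac{111}{2}$ ($m = - \frac{\left(-37\right) \frac{1}{\left(41 - 35\right) \frac{1}{-4 + 58}}}{6} = - \frac{\left(-37\right) \frac{1}{6 \cdot \frac{1}{54}}}{6} = - \frac{\left(-37\right) \frac{1}{\frac{1}{9}}}{6} = - \frac{\left(-37\right) 9}{6} = \left(- \frac{1}{6}\right) \left(-333\right) = \frac{111}{2} \approx 55.5$)
$r{\left(12 \right)} I + m = 3 \cdot 12 \cdot 22 + \frac{111}{2} = 36 \cdot 22 + \frac{111}{2} = 792 + \frac{111}{2} = \frac{1695}{2}$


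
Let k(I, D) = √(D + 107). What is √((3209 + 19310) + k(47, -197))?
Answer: √(22519 + 3*I*√10) ≈ 150.06 + 0.0316*I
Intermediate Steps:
k(I, D) = √(107 + D)
√((3209 + 19310) + k(47, -197)) = √((3209 + 19310) + √(107 - 197)) = √(22519 + √(-90)) = √(22519 + 3*I*√10)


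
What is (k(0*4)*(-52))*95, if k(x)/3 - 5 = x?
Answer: -74100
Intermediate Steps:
k(x) = 15 + 3*x
(k(0*4)*(-52))*95 = ((15 + 3*(0*4))*(-52))*95 = ((15 + 3*0)*(-52))*95 = ((15 + 0)*(-52))*95 = (15*(-52))*95 = -780*95 = -74100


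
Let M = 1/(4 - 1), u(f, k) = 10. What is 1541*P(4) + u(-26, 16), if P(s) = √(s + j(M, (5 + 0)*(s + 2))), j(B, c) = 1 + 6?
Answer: 10 + 1541*√11 ≈ 5120.9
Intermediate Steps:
M = ⅓ (M = 1/3 = ⅓ ≈ 0.33333)
j(B, c) = 7
P(s) = √(7 + s) (P(s) = √(s + 7) = √(7 + s))
1541*P(4) + u(-26, 16) = 1541*√(7 + 4) + 10 = 1541*√11 + 10 = 10 + 1541*√11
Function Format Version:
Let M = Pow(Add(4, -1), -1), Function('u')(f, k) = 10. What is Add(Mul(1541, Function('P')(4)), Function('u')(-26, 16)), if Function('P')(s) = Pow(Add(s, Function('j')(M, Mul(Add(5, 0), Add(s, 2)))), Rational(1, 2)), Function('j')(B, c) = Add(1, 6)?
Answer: Add(10, Mul(1541, Pow(11, Rational(1, 2)))) ≈ 5120.9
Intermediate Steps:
M = Rational(1, 3) (M = Pow(3, -1) = Rational(1, 3) ≈ 0.33333)
Function('j')(B, c) = 7
Function('P')(s) = Pow(Add(7, s), Rational(1, 2)) (Function('P')(s) = Pow(Add(s, 7), Rational(1, 2)) = Pow(Add(7, s), Rational(1, 2)))
Add(Mul(1541, Function('P')(4)), Function('u')(-26, 16)) = Add(Mul(1541, Pow(Add(7, 4), Rational(1, 2))), 10) = Add(Mul(1541, Pow(11, Rational(1, 2))), 10) = Add(10, Mul(1541, Pow(11, Rational(1, 2))))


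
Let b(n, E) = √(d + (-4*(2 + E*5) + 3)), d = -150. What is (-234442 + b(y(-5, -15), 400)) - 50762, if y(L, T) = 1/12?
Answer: -285204 + I*√8155 ≈ -2.852e+5 + 90.305*I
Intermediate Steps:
y(L, T) = 1/12
b(n, E) = √(-155 - 20*E) (b(n, E) = √(-150 + (-4*(2 + E*5) + 3)) = √(-150 + (-4*(2 + 5*E) + 3)) = √(-150 + ((-8 - 20*E) + 3)) = √(-150 + (-5 - 20*E)) = √(-155 - 20*E))
(-234442 + b(y(-5, -15), 400)) - 50762 = (-234442 + √(-155 - 20*400)) - 50762 = (-234442 + √(-155 - 8000)) - 50762 = (-234442 + √(-8155)) - 50762 = (-234442 + I*√8155) - 50762 = -285204 + I*√8155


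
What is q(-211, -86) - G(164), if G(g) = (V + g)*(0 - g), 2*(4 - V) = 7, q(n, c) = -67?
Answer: 26911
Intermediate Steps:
V = ½ (V = 4 - ½*7 = 4 - 7/2 = ½ ≈ 0.50000)
G(g) = -g*(½ + g) (G(g) = (½ + g)*(0 - g) = (½ + g)*(-g) = -g*(½ + g))
q(-211, -86) - G(164) = -67 - (-1)*164*(½ + 164) = -67 - (-1)*164*329/2 = -67 - 1*(-26978) = -67 + 26978 = 26911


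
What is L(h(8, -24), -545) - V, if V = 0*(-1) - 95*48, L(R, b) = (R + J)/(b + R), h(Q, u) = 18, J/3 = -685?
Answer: 2405157/527 ≈ 4563.9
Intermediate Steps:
J = -2055 (J = 3*(-685) = -2055)
L(R, b) = (-2055 + R)/(R + b) (L(R, b) = (R - 2055)/(b + R) = (-2055 + R)/(R + b))
V = -4560 (V = 0 - 4560 = -4560)
L(h(8, -24), -545) - V = (-2055 + 18)/(18 - 545) - 1*(-4560) = -2037/(-527) + 4560 = -1/527*(-2037) + 4560 = 2037/527 + 4560 = 2405157/527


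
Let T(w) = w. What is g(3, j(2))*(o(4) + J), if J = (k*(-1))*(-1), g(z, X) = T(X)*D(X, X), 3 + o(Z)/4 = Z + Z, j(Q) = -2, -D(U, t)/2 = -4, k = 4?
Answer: -384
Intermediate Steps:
D(U, t) = 8 (D(U, t) = -2*(-4) = 8)
o(Z) = -12 + 8*Z (o(Z) = -12 + 4*(Z + Z) = -12 + 4*(2*Z) = -12 + 8*Z)
g(z, X) = 8*X (g(z, X) = X*8 = 8*X)
J = 4 (J = (4*(-1))*(-1) = -4*(-1) = 4)
g(3, j(2))*(o(4) + J) = (8*(-2))*((-12 + 8*4) + 4) = -16*((-12 + 32) + 4) = -16*(20 + 4) = -16*24 = -384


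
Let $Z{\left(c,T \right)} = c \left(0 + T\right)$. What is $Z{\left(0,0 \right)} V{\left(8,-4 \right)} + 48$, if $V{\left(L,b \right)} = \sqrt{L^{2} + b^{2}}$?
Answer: $48$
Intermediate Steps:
$Z{\left(c,T \right)} = T c$ ($Z{\left(c,T \right)} = c T = T c$)
$Z{\left(0,0 \right)} V{\left(8,-4 \right)} + 48 = 0 \cdot 0 \sqrt{8^{2} + \left(-4\right)^{2}} + 48 = 0 \sqrt{64 + 16} + 48 = 0 \sqrt{80} + 48 = 0 \cdot 4 \sqrt{5} + 48 = 0 + 48 = 48$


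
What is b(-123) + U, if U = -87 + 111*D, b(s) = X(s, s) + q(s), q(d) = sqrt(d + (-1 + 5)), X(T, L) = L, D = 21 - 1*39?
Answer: -2208 + I*sqrt(119) ≈ -2208.0 + 10.909*I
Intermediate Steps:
D = -18 (D = 21 - 39 = -18)
q(d) = sqrt(4 + d) (q(d) = sqrt(d + 4) = sqrt(4 + d))
b(s) = s + sqrt(4 + s)
U = -2085 (U = -87 + 111*(-18) = -87 - 1998 = -2085)
b(-123) + U = (-123 + sqrt(4 - 123)) - 2085 = (-123 + sqrt(-119)) - 2085 = (-123 + I*sqrt(119)) - 2085 = -2208 + I*sqrt(119)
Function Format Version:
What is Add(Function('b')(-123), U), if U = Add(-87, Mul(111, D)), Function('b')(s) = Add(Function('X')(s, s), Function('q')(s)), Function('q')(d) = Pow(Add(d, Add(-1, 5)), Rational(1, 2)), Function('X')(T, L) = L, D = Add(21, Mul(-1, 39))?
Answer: Add(-2208, Mul(I, Pow(119, Rational(1, 2)))) ≈ Add(-2208.0, Mul(10.909, I))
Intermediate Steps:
D = -18 (D = Add(21, -39) = -18)
Function('q')(d) = Pow(Add(4, d), Rational(1, 2)) (Function('q')(d) = Pow(Add(d, 4), Rational(1, 2)) = Pow(Add(4, d), Rational(1, 2)))
Function('b')(s) = Add(s, Pow(Add(4, s), Rational(1, 2)))
U = -2085 (U = Add(-87, Mul(111, -18)) = Add(-87, -1998) = -2085)
Add(Function('b')(-123), U) = Add(Add(-123, Pow(Add(4, -123), Rational(1, 2))), -2085) = Add(Add(-123, Pow(-119, Rational(1, 2))), -2085) = Add(Add(-123, Mul(I, Pow(119, Rational(1, 2)))), -2085) = Add(-2208, Mul(I, Pow(119, Rational(1, 2))))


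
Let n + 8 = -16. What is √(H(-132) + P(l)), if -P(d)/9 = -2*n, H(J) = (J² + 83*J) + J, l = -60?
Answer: 12*√41 ≈ 76.838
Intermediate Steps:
n = -24 (n = -8 - 16 = -24)
H(J) = J² + 84*J
P(d) = -432 (P(d) = -(-18)*(-24) = -9*48 = -432)
√(H(-132) + P(l)) = √(-132*(84 - 132) - 432) = √(-132*(-48) - 432) = √(6336 - 432) = √5904 = 12*√41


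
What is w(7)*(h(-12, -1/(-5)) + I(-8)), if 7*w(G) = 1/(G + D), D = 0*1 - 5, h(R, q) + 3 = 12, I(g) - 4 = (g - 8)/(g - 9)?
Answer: 237/238 ≈ 0.99580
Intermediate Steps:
I(g) = 4 + (-8 + g)/(-9 + g) (I(g) = 4 + (g - 8)/(g - 9) = 4 + (-8 + g)/(-9 + g))
h(R, q) = 9 (h(R, q) = -3 + 12 = 9)
D = -5 (D = 0 - 5 = -5)
w(G) = 1/(7*(-5 + G)) (w(G) = 1/(7*(G - 5)) = 1/(7*(-5 + G)))
w(7)*(h(-12, -1/(-5)) + I(-8)) = (1/(7*(-5 + 7)))*(9 + (-44 + 5*(-8))/(-9 - 8)) = ((⅐)/2)*(9 + (-44 - 40)/(-17)) = ((⅐)*(½))*(9 - 1/17*(-84)) = (9 + 84/17)/14 = (1/14)*(237/17) = 237/238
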